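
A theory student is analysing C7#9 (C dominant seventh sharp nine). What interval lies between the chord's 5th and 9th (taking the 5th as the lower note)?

C7#9 (C dominant seventh sharp nine) is spelled C, E, G, B♭, D♯.
So we need the interval from G up to D♯.
G up to D♯ is 8 semitones, a half step wider than a perfect fifth, so the interval is augmented.

A5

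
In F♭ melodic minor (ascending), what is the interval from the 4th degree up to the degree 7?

A4

The scale runs F♭ G♭ A𝄫 B𝄫 C♭ D♭ E♭.
So we need the interval from B𝄫 up to E♭.
B𝄫 up to E♭ is 6 semitones, a half step wider than a perfect fourth, so the interval is augmented.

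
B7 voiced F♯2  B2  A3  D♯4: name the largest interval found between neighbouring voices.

minor seventh

Adjacent intervals: F♯2→B2 = perfect fourth; B2→A3 = minor seventh; A3→D♯4 = augmented fourth.
The largest is B2 to A3, a minor seventh (10 semitones).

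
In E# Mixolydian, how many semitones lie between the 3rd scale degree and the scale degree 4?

1

The scale is E# F## G## A# B# C## D#.
G## up to A# is a minor second — 1 semitone.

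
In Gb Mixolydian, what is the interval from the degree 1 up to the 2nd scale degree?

M2

Gb mixolydian: Gb Ab Bb Cb Db Eb Fb.
So we need the interval from Gb up to Ab.
Counting 2 letters and 2 half steps from Gb gives a major second.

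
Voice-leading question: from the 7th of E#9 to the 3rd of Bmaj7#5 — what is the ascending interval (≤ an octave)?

perfect 1st

E#9 has D# as its 7th, and Bmaj7#5 has D# as its 3rd.
From D# to D# is 0 semitones, exactly the perfect unison.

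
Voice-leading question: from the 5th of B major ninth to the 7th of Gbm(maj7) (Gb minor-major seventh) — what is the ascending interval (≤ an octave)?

diminished 8th

The 5th of B major ninth is F#; the 7th of Gbm(maj7) (Gb minor-major seventh) is F.
8 letter names make it an octave; at 11 semitones (a half step narrower than perfect) the quality is diminished.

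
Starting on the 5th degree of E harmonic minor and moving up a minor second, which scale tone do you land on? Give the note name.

The scale is E F# G A B C D#.
The 5th degree is B; a minor second above that is C — scale degree 6.

C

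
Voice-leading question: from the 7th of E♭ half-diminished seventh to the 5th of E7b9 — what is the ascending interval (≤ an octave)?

augmented 6th

The 7th of E♭ half-diminished seventh is D♭; the 5th of E7b9 is B.
From D♭ to B: 10 semitones over a sixth = augmented.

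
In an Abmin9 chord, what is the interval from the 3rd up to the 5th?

M3

The chord tones of Abmin9 are Ab-Cb-Eb-Gb-Bb.
3rd = Cb; 5th = Eb.
Cb up to Eb spans 3 letter names and 4 semitones — a major third.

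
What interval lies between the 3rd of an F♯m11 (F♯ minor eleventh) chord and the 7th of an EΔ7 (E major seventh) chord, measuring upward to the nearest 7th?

augmented fourth

F♯m11 (F♯ minor eleventh) has A as its 3rd, and EΔ7 (E major seventh) has D♯ as its 7th.
From A to D♯: 6 semitones over a fourth = augmented.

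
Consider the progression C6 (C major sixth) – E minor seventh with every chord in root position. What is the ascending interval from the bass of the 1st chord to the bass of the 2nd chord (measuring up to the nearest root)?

major third

The roots are C and E.
C up to E spans 3 letter names and 4 semitones — a major third.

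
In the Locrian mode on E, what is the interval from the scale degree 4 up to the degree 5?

Spelling the Locrian mode on E: E F G A Bb C D.
The scale degree 4 is A and the 5th scale degree is Bb.
A up to Bb is 1 semitone, a half step narrower than a major second, so the interval is minor.

m2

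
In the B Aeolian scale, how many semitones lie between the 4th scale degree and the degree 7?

The scale is B C# D E F# G A.
E up to A is a perfect fourth — 5 semitones.

5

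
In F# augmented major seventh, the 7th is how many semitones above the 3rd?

7

The chord tones of F#maj7#5 (F# augmented major seventh) are F#–A#–C##–E#.
A# to E# is a perfect fifth: 7 semitones.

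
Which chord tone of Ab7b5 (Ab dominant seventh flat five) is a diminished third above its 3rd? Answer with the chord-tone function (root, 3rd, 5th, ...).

5th

Ab7b5 (Ab dominant seventh flat five): Ab-C-Ebb-Gb.
The 3rd is C. A diminished third above C is Ebb.
Ebb is the chord's 5th.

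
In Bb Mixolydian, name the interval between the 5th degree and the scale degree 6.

major second

The scale runs Bb C D Eb F G Ab.
5th degree = F; 6th degree = G.
Counting 2 letters and 2 half steps from F gives a major second.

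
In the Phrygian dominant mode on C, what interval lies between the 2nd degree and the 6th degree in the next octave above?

perfect twelfth

C phrygian dominant: C Db E F G Ab Bb.
That puts Db below Ab.
From Db to Ab is 19 semitones, exactly the perfect twelfth.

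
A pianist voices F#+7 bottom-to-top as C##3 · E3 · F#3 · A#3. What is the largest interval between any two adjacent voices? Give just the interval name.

major 3rd

Adjacent intervals: C##3→E3 = diminished third; E3→F#3 = major second; F#3→A#3 = major third.
The largest is F#3 to A#3, a major third (4 semitones).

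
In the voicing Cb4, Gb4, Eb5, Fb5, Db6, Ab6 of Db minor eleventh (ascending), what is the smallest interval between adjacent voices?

m2

Adjacent intervals: Cb4→Gb4 = perfect fifth; Gb4→Eb5 = major sixth; Eb5→Fb5 = minor second; Fb5→Db6 = major sixth; Db6→Ab6 = perfect fifth.
The smallest is Eb5 to Fb5, a minor second (1 semitone).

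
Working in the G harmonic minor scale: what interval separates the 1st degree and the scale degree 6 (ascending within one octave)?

minor sixth

Spelling the G harmonic minor scale: G A B♭ C D E♭ F♯.
That puts G below E♭.
6 letter names make it a sixth; at 8 semitones (a half step narrower than major) the quality is minor.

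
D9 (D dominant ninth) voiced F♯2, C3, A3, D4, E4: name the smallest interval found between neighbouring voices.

Adjacent intervals: F♯2→C3 = diminished fifth; C3→A3 = major sixth; A3→D4 = perfect fourth; D4→E4 = major second.
The smallest is D4 to E4, a major second (2 semitones).

major second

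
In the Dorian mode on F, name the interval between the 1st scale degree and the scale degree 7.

Spelling the Dorian mode on F: F G A♭ B♭ C D E♭.
1st scale degree = F; scale degree 7 = E♭.
From F to E♭: 10 semitones over a seventh = minor.

minor seventh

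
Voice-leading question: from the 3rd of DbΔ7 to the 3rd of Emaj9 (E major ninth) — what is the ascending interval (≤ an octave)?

augmented second

The 3rd of DbΔ7 is F; the 3rd of Emaj9 (E major ninth) is G#.
From F to G#: 3 semitones over a second = augmented.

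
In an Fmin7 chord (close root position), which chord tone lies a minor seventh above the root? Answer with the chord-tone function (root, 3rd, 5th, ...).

7th

F minor seventh: F-Ab-C-Eb.
The root is F. A minor seventh above F is Eb.
Eb is the chord's 7th.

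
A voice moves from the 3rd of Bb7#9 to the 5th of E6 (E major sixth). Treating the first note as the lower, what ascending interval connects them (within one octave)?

major 6th

Bb7#9 has D as its 3rd, and E6 (E major sixth) has B as its 5th.
Counting 6 letters and 9 half steps from D gives a major sixth.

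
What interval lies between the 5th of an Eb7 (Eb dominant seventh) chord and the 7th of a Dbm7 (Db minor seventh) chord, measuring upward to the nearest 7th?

Eb7 (Eb dominant seventh) has Bb as its 5th, and Dbm7 (Db minor seventh) has Cb as its 7th.
2 letter names make it a second; at 1 semitone (a half step narrower than major) the quality is minor.

minor second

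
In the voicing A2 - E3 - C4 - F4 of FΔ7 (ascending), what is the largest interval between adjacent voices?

m6

Adjacent intervals: A2→E3 = perfect fifth; E3→C4 = minor sixth; C4→F4 = perfect fourth.
The largest is E3 to C4, a minor sixth (8 semitones).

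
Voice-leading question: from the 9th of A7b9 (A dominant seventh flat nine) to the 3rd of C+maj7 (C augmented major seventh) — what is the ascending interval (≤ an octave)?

A7b9 (A dominant seventh flat nine) has Bb as its 9th, and C+maj7 (C augmented major seventh) has E as its 3rd.
Bb up to E is 6 semitones, a half step wider than a perfect fourth, so the interval is augmented.

augmented fourth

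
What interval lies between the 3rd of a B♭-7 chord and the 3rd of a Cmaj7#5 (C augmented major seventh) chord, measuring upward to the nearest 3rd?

augmented second

B♭-7 has D♭ as its 3rd, and Cmaj7#5 (C augmented major seventh) has E as its 3rd.
From D♭ to E: 3 semitones over a second = augmented.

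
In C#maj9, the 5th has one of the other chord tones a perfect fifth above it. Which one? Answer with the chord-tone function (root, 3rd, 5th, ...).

Spelling the chord: C#–E#–G#–B#–D#.
The 5th is G#. A perfect fifth above G# is D#.
D# is the chord's 9th.

9th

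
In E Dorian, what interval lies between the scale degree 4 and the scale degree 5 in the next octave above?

major 9th

E dorian: E F# G A B C# D.
The scale degree 4 is A and the 5th scale degree (up an octave) is B.
Counting 9 letters and 14 half steps from A gives a major ninth.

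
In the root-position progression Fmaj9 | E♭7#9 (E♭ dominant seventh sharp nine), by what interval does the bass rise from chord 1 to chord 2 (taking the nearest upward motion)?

minor seventh

The roots are F and E♭.
F up to E♭ is 10 semitones, a half step narrower than a major seventh, so the interval is minor.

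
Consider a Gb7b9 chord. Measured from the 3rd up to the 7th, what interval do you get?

diminished 5th

The chord tones of Gb7b9 are Gb-Bb-Db-Fb-Abb.
The 3rd is Bb and the 7th is Fb.
5 letter names make it a fifth; at 6 semitones (a half step narrower than perfect) the quality is diminished.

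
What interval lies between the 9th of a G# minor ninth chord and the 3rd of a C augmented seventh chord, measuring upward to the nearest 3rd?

G# minor ninth has A# as its 9th, and C augmented seventh has E as its 3rd.
From A# to E: 6 semitones over a fifth = diminished.

diminished fifth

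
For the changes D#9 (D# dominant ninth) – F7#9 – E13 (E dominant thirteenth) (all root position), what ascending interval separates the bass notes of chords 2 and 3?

major seventh

The roots are F and E.
Counting 7 letters and 11 half steps from F gives a major seventh.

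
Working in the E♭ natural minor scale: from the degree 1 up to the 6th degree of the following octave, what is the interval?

E♭ natural minor: E♭ F G♭ A♭ B♭ C♭ D♭.
The degree 1 is E♭ and the 6th degree (up an octave) is C♭.
E♭ up to C♭ is 20 semitones, a half step narrower than a major thirteenth, so the interval is minor.

minor thirteenth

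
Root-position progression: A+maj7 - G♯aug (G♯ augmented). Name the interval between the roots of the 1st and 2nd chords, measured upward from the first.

M7

The roots are A and G♯.
From A to G♯ is 11 semitones, exactly the major seventh.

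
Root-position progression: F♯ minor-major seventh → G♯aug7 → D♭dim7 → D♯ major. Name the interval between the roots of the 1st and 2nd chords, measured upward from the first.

The roots are F♯ and G♯.
F♯ up to G♯ spans 2 letter names and 2 semitones — a major second.

major 2nd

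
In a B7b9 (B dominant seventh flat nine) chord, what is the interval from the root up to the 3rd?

B7b9: B-D♯-F♯-A-C.
The root is B and the 3rd is D♯.
Counting 3 letters and 4 half steps from B gives a major third.

M3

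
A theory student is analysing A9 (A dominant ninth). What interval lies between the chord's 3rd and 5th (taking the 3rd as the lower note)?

m3

Spelling the chord: A-C#-E-G-B.
The 3rd is C# and the 5th is E.
3 letter names make it a third; at 3 semitones (a half step narrower than major) the quality is minor.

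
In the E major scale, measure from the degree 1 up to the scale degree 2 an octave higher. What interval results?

major 9th

The scale runs E F# G# A B C# D#.
The degree 1 is E and the degree 2 (up an octave) is F#.
E up to F# spans 9 letter names and 14 semitones — a major ninth.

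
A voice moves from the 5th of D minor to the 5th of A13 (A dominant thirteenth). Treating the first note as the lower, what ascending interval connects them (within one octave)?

perfect fifth

D minor has A as its 5th, and A13 (A dominant thirteenth) has E as its 5th.
Counting 5 letters and 7 half steps from A gives a perfect fifth.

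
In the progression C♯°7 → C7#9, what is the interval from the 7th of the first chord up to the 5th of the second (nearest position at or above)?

major sixth

C♯°7 has B♭ as its 7th, and C7#9 has G as its 5th.
B♭ up to G spans 6 letter names and 9 semitones — a major sixth.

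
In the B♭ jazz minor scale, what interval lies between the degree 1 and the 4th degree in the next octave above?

perfect eleventh

Spelling the B♭ jazz minor scale: B♭ C D♭ E♭ F G A.
The degree 1 is B♭ and the 4th degree (up an octave) is E♭.
Counting 11 letters and 17 half steps from B♭ gives a perfect eleventh.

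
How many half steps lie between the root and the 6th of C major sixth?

9

The chord tones of C6 (C major sixth) are C, E, G, A.
C to A is a major sixth: 9 semitones.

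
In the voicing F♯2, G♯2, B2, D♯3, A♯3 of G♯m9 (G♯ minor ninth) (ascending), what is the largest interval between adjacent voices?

Adjacent intervals: F♯2→G♯2 = major second; G♯2→B2 = minor third; B2→D♯3 = major third; D♯3→A♯3 = perfect fifth.
The largest is D♯3 to A♯3, a perfect fifth (7 semitones).

perfect 5th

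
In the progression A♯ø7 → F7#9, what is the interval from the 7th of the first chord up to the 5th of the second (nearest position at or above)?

The 7th of A♯ø7 is G♯; the 5th of F7#9 is C.
G♯ up to C is 4 semitones, a half step narrower than a perfect fourth, so the interval is diminished.

diminished fourth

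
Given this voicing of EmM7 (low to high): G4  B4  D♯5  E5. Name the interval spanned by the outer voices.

M6

The outer voices are G4 and E5.
G up to E spans 6 letter names and 9 semitones — a major sixth.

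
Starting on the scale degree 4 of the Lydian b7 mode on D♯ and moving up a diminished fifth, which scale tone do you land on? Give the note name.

D#

The scale is D♯ E♯ F𝄪 G𝄪 A♯ B♯ C♯.
The scale degree 4 is G𝄪; a diminished fifth above that is D♯ — scale degree 1.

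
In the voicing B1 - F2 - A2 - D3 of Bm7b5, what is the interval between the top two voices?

perfect 4th

Those voices are A2 and D3.
From A to D is 5 semitones, exactly the perfect fourth.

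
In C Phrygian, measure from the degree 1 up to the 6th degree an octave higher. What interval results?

minor thirteenth

The scale runs C D♭ E♭ F G A♭ B♭.
The degree 1 is C and the scale degree 6 (up an octave) is A♭.
13 letter names make it a thirteenth; at 20 semitones (a half step narrower than major) the quality is minor.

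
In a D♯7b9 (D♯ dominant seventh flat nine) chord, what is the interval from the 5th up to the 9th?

diminished fifth

Spelling the chord: D♯-F𝄪-A♯-C♯-E.
So we need the interval from A♯ up to E.
A♯ up to E is 6 semitones, a half step narrower than a perfect fifth, so the interval is diminished.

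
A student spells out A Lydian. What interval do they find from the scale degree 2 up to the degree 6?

Spelling A Lydian: A B C♯ D♯ E F♯ G♯.
Scale degree 2 = B; degree 6 = F♯.
B up to F♯ spans 5 letter names and 7 semitones — a perfect fifth.

perfect fifth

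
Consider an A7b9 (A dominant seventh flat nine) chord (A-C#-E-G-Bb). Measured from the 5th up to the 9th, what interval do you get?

So we need the interval from E up to Bb.
From E to Bb: 6 semitones over a fifth = diminished.

diminished 5th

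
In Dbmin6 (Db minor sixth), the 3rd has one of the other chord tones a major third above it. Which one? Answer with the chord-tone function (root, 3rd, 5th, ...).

Dbm6: Db, Fb, Ab, Bb.
The 3rd is Fb. A major third above Fb is Ab.
Ab is the chord's 5th.

5th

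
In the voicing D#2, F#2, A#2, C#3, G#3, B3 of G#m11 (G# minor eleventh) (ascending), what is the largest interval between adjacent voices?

perfect 5th

Adjacent intervals: D#2→F#2 = minor third; F#2→A#2 = major third; A#2→C#3 = minor third; C#3→G#3 = perfect fifth; G#3→B3 = minor third.
The largest is C#3 to G#3, a perfect fifth (7 semitones).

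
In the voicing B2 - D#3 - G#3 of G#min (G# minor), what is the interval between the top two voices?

Those voices are D#3 and G#3.
D# up to G# spans 4 letter names and 5 semitones — a perfect fourth.

perfect fourth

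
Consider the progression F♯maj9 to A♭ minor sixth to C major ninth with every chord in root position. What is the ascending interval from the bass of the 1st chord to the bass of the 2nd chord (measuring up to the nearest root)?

The roots are F♯ and A♭.
F♯ up to A♭ is 2 semitones, a whole step narrower than a major third, so the interval is diminished.

diminished 3rd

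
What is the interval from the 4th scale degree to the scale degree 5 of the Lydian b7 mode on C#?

m2

Spelling the Lydian b7 mode on C#: C# D# E# F## G# A# B.
4th scale degree = F##; degree 5 = G#.
From F## to G#: 1 semitone over a second = minor.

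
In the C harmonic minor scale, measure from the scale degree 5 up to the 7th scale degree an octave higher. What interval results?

Spelling the C harmonic minor scale: C D Eb F G Ab B.
The scale degree 5 is G and the degree 7 (up an octave) is B.
G up to B spans 10 letter names and 16 semitones — a major tenth.

major tenth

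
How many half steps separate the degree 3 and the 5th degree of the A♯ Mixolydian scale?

The scale is A♯ B♯ C𝄪 D♯ E♯ F𝄪 G♯.
C𝄪 up to E♯ is a minor third — 3 semitones.

3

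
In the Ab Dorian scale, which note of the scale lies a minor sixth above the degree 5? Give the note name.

Cb

The scale is Ab Bb Cb Db Eb F Gb.
The degree 5 is Eb; a minor sixth above that is Cb — scale degree 3.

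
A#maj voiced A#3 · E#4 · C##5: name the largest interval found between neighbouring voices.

major sixth

Adjacent intervals: A#3→E#4 = perfect fifth; E#4→C##5 = major sixth.
The largest is E#4 to C##5, a major sixth (9 semitones).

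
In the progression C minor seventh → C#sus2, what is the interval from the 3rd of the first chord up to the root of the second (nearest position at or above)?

augmented 6th

C minor seventh has Eb as its 3rd, and C#sus2 has C# as its root.
Eb up to C# is 10 semitones, a half step wider than a major sixth, so the interval is augmented.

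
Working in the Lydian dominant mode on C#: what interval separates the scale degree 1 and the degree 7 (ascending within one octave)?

The scale runs C# D# E# F## G# A# B.
That puts C# below B.
7 letter names make it a seventh; at 10 semitones (a half step narrower than major) the quality is minor.

minor seventh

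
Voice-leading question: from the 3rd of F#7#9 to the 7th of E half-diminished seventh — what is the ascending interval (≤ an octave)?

d4

F#7#9 has A# as its 3rd, and E half-diminished seventh has D as its 7th.
A# up to D is 4 semitones, a half step narrower than a perfect fourth, so the interval is diminished.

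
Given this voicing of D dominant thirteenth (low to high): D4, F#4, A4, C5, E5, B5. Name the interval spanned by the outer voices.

major 13th

The outer voices are D4 and B5.
From D to B is 21 semitones, exactly the major thirteenth.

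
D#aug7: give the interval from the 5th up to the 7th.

D#aug7 is spelled D#–F##–A##–C#.
5th = A##; 7th = C#.
3 letter names make it a third; at 2 semitones (a whole step narrower than major) the quality is diminished.

diminished 3rd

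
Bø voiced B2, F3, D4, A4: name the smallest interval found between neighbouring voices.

diminished 5th

Adjacent intervals: B2→F3 = diminished fifth; F3→D4 = major sixth; D4→A4 = perfect fifth.
The smallest is B2 to F3, a diminished fifth (6 semitones).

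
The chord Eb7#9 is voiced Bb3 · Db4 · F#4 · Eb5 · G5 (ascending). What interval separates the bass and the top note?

major thirteenth

The outer voices are Bb3 and G5.
Counting 13 letters and 21 half steps from Bb gives a major thirteenth.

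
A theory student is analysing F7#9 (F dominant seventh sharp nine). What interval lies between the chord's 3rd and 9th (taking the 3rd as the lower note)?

F7#9 (F dominant seventh sharp nine): F–A–C–Eb–G#.
3rd = A; 9th = G#.
From A to G# is 11 semitones, exactly the major seventh.

major seventh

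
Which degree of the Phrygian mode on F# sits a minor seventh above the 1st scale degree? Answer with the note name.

The scale is F# G A B C# D E.
The 1st scale degree is F#; a minor seventh above that is E — scale degree 7.

E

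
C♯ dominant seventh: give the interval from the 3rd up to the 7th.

C♯7 (C♯ dominant seventh) is spelled C♯ E♯ G♯ B.
That puts E♯ below B.
From E♯ to B: 6 semitones over a fifth = diminished.

diminished fifth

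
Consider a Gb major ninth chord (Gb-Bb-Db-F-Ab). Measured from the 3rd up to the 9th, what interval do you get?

So we need the interval from Bb up to Ab.
From Bb to Ab: 10 semitones over a seventh = minor.

minor seventh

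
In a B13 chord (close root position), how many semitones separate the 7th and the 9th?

B13 is spelled B–D#–F#–A–C#–G#.
A to C# is a major third: 4 semitones.

4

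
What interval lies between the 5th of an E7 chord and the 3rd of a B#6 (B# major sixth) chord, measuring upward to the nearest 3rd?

The 5th of E7 is B; the 3rd of B#6 (B# major sixth) is D##.
B up to D## is 5 semitones, a half step wider than a major third, so the interval is augmented.

augmented third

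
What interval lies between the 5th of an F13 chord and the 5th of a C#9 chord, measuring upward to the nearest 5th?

F13 has C as its 5th, and C#9 has G# as its 5th.
From C to G#: 8 semitones over a fifth = augmented.

augmented fifth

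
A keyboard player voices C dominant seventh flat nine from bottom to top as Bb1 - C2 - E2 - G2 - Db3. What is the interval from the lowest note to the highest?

The outer voices are Bb1 and Db3.
From Bb to Db: 15 semitones over a tenth = minor.

minor tenth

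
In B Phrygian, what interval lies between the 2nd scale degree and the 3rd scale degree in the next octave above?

major ninth

Spelling B Phrygian: B C D E F# G A.
That puts C below D.
C up to D spans 9 letter names and 14 semitones — a major ninth.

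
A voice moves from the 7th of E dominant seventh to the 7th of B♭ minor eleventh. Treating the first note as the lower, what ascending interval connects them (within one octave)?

E dominant seventh has D as its 7th, and B♭ minor eleventh has A♭ as its 7th.
D up to A♭ is 6 semitones, a half step narrower than a perfect fifth, so the interval is diminished.

diminished 5th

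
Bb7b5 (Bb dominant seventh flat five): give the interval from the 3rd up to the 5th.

Spelling the chord: Bb, D, Fb, Ab.
3rd = D; 5th = Fb.
From D to Fb: 2 semitones over a third = diminished.

diminished 3rd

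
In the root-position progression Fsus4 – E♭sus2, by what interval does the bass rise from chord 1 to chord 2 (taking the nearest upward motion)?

The roots are F and E♭.
From F to E♭: 10 semitones over a seventh = minor.

minor 7th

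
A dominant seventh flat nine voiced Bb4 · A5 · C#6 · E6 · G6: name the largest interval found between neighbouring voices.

Adjacent intervals: Bb4→A5 = major seventh; A5→C#6 = major third; C#6→E6 = minor third; E6→G6 = minor third.
The largest is Bb4 to A5, a major seventh (11 semitones).

major seventh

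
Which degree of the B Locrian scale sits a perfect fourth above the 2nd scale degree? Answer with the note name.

F

The scale is B C D E F G A.
The 2nd scale degree is C; a perfect fourth above that is F — scale degree 5.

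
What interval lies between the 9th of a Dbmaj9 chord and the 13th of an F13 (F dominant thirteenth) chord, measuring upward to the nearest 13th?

Dbmaj9 has Eb as its 9th, and F13 (F dominant thirteenth) has D as its 13th.
Counting 7 letters and 11 half steps from Eb gives a major seventh.

M7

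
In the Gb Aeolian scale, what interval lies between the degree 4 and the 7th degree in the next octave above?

perfect 11th

Gb natural minor: Gb Ab Bbb Cb Db Ebb Fb.
So we need the interval from Cb up to Fb.
From Cb to Fb is 17 semitones, exactly the perfect eleventh.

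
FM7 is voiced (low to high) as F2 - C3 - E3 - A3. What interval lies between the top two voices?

perfect 4th

Those voices are E3 and A3.
Counting 4 letters and 5 half steps from E gives a perfect fourth.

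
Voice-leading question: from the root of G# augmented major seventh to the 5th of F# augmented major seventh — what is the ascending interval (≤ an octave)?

augmented 4th

The root of G# augmented major seventh is G#; the 5th of F# augmented major seventh is C##.
G# up to C## is 6 semitones, a half step wider than a perfect fourth, so the interval is augmented.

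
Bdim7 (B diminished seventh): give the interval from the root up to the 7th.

B°7 (B diminished seventh): B D F Ab.
That puts B below Ab.
7 letter names make it a seventh; at 9 semitones (a whole step narrower than major) the quality is diminished.

diminished 7th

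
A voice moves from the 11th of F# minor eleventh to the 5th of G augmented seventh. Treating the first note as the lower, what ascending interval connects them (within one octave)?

F# minor eleventh has B as its 11th, and G augmented seventh has D# as its 5th.
Counting 3 letters and 4 half steps from B gives a major third.

major third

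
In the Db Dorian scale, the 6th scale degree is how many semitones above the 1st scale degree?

The scale is Db Eb Fb Gb Ab Bb Cb.
Db up to Bb is a major sixth — 9 semitones.

9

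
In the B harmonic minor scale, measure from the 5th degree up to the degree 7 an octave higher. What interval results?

M10

Spelling the B harmonic minor scale: B C♯ D E F♯ G A♯.
5th degree = F♯; 7th scale degree (up an octave) = A♯.
F♯ up to A♯ spans 10 letter names and 16 semitones — a major tenth.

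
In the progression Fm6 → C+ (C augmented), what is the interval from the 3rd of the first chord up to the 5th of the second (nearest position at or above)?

augmented seventh

Fm6 has Ab as its 3rd, and C+ (C augmented) has G# as its 5th.
Ab up to G# is 12 semitones, a half step wider than a major seventh, so the interval is augmented.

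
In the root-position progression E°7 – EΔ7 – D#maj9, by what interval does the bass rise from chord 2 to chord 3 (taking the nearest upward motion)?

The roots are E and D#.
Counting 7 letters and 11 half steps from E gives a major seventh.

major seventh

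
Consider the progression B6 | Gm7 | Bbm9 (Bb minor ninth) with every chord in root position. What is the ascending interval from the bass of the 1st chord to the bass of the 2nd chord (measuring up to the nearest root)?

minor 6th

The roots are B and G.
B up to G is 8 semitones, a half step narrower than a major sixth, so the interval is minor.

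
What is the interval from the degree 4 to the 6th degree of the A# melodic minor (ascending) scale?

major third

A# melodic minor: A# B# C# D# E# F## G##.
That puts D# below F##.
D# up to F## spans 3 letter names and 4 semitones — a major third.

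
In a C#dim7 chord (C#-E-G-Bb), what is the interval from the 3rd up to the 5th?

That puts E below G.
E up to G is 3 semitones, a half step narrower than a major third, so the interval is minor.

m3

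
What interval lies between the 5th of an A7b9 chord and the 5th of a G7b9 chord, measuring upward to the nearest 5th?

minor seventh

The 5th of A7b9 is E; the 5th of G7b9 is D.
From E to D: 10 semitones over a seventh = minor.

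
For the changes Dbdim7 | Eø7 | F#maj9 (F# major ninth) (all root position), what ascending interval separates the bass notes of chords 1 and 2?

augmented 2nd

The roots are Db and E.
2 letter names make it a second; at 3 semitones (a half step wider than major) the quality is augmented.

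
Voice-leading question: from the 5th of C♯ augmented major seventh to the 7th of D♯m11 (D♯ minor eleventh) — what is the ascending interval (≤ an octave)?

diminished fourth

The 5th of C♯ augmented major seventh is G𝄪; the 7th of D♯m11 (D♯ minor eleventh) is C♯.
G𝄪 up to C♯ is 4 semitones, a half step narrower than a perfect fourth, so the interval is diminished.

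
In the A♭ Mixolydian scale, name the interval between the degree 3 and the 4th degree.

Spelling the A♭ Mixolydian scale: A♭ B♭ C D♭ E♭ F G♭.
That puts C below D♭.
From C to D♭: 1 semitone over a second = minor.

minor 2nd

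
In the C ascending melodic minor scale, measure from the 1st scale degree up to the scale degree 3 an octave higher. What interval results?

minor tenth

The scale runs C D E♭ F G A B.
That puts C below E♭.
From C to E♭: 15 semitones over a tenth = minor.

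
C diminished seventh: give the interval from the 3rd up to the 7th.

Spelling the chord: C E♭ G♭ B𝄫.
3rd = E♭; 7th = B𝄫.
E♭ up to B𝄫 is 6 semitones, a half step narrower than a perfect fifth, so the interval is diminished.

diminished 5th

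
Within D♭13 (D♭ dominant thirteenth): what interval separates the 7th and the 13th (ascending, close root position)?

major 7th

The chord tones of D♭13 are D♭-F-A♭-C♭-E♭-B♭.
So we need the interval from C♭ up to B♭.
C♭ up to B♭ spans 7 letter names and 11 semitones — a major seventh.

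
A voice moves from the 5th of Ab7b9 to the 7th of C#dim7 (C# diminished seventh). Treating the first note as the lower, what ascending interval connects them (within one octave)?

perfect fifth

Ab7b9 has Eb as its 5th, and C#dim7 (C# diminished seventh) has Bb as its 7th.
Eb up to Bb spans 5 letter names and 7 semitones — a perfect fifth.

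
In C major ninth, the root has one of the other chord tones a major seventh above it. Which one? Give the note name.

B

The chord tones of Cmaj9 are C E G B D.
The root is C. A major seventh above C is B.
B is the chord's 7th.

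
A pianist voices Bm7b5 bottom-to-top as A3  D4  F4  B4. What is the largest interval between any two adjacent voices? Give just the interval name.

Adjacent intervals: A3→D4 = perfect fourth; D4→F4 = minor third; F4→B4 = augmented fourth.
The largest is F4 to B4, an augmented fourth (6 semitones).

augmented 4th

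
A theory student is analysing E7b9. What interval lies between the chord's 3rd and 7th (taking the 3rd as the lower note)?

E7b9 (E dominant seventh flat nine): E-G#-B-D-F.
So we need the interval from G# up to D.
5 letter names make it a fifth; at 6 semitones (a half step narrower than perfect) the quality is diminished.
This 3–7 tritone is the characteristic tension at the heart of the dominant sound.

diminished fifth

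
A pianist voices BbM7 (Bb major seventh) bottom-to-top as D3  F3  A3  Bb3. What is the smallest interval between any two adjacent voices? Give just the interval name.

m2

Adjacent intervals: D3→F3 = minor third; F3→A3 = major third; A3→Bb3 = minor second.
The smallest is A3 to Bb3, a minor second (1 semitone).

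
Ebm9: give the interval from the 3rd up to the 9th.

major seventh

The chord tones of Ebm9 are Eb-Gb-Bb-Db-F.
So we need the interval from Gb up to F.
From Gb to F is 11 semitones, exactly the major seventh.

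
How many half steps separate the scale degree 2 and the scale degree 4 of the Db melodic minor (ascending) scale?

The scale is Db Eb Fb Gb Ab Bb C.
Eb up to Gb is a minor third — 3 semitones.

3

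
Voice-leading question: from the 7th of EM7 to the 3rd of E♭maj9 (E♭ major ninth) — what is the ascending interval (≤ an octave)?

The 7th of EM7 is D♯; the 3rd of E♭maj9 (E♭ major ninth) is G.
4 letter names make it a fourth; at 4 semitones (a half step narrower than perfect) the quality is diminished.

diminished fourth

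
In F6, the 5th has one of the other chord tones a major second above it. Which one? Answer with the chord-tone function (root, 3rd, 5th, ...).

6th

Spelling the chord: F A C D.
The 5th is C. A major second above C is D.
D is the chord's 6th.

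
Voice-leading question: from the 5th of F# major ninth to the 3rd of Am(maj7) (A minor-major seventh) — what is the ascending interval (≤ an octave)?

F# major ninth has C# as its 5th, and Am(maj7) (A minor-major seventh) has C as its 3rd.
8 letter names make it an octave; at 11 semitones (a half step narrower than perfect) the quality is diminished.

diminished 8th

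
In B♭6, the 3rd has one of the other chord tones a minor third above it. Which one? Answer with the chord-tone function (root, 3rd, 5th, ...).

5th

Spelling the chord: B♭–D–F–G.
The 3rd is D. A minor third above D is F.
F is the chord's 5th.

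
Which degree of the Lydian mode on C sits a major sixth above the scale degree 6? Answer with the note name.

F#

The scale is C D E F♯ G A B.
The scale degree 6 is A; a major sixth above that is F♯ — scale degree 4.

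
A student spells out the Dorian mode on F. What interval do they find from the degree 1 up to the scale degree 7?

minor seventh

The scale runs F G A♭ B♭ C D E♭.
So we need the interval from F up to E♭.
7 letter names make it a seventh; at 10 semitones (a half step narrower than major) the quality is minor.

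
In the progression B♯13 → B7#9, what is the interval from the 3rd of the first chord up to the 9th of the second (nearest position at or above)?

B♯13 has D𝄪 as its 3rd, and B7#9 has C𝄪 as its 9th.
7 letter names make it a seventh; at 10 semitones (a half step narrower than major) the quality is minor.

m7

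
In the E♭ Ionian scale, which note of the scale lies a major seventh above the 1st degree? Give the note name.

D

The scale is E♭ F G A♭ B♭ C D.
The 1st degree is E♭; a major seventh above that is D — scale degree 7.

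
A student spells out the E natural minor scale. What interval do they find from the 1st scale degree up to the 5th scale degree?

Spelling the E natural minor scale: E F# G A B C D.
1st scale degree = E; 5th degree = B.
From E to B is 7 semitones, exactly the perfect fifth.

P5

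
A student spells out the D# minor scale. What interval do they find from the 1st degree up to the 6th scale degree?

minor sixth

The scale runs D# E# F# G# A# B C#.
1st degree = D#; degree 6 = B.
From D# to B: 8 semitones over a sixth = minor.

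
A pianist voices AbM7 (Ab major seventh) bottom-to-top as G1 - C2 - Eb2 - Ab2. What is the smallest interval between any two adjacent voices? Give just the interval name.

Adjacent intervals: G1→C2 = perfect fourth; C2→Eb2 = minor third; Eb2→Ab2 = perfect fourth.
The smallest is C2 to Eb2, a minor third (3 semitones).

m3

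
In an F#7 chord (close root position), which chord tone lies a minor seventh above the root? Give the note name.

F#7 (F# dominant seventh): F#–A#–C#–E.
The root is F#. A minor seventh above F# is E.
E is the chord's 7th.

E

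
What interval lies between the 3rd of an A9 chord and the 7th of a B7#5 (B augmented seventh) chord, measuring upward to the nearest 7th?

A9 has C# as its 3rd, and B7#5 (B augmented seventh) has A as its 7th.
C# up to A is 8 semitones, a half step narrower than a major sixth, so the interval is minor.

minor sixth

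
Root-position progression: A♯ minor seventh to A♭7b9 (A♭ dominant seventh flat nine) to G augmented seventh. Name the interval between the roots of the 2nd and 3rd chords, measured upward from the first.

The roots are A♭ and G.
From A♭ to G is 11 semitones, exactly the major seventh.

M7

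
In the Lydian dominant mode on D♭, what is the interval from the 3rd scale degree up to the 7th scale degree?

diminished fifth

The scale runs D♭ E♭ F G A♭ B♭ C♭.
3rd scale degree = F; scale degree 7 = C♭.
F up to C♭ is 6 semitones, a half step narrower than a perfect fifth, so the interval is diminished.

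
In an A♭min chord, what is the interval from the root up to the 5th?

A♭- is spelled A♭ C♭ E♭.
So we need the interval from A♭ up to E♭.
A♭ up to E♭ spans 5 letter names and 7 semitones — a perfect fifth.

P5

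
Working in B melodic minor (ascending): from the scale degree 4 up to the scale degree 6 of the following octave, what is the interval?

major tenth

Spelling B melodic minor (ascending): B C# D E F# G# A#.
So we need the interval from E up to G#.
Counting 10 letters and 16 half steps from E gives a major tenth.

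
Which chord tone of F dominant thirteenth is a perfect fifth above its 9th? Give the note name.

D

The chord tones of F13 are F–A–C–E♭–G–D.
The 9th is G. A perfect fifth above G is D.
D is the chord's 13th.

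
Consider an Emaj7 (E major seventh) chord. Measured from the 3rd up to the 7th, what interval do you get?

perfect 5th

EΔ7: E-G♯-B-D♯.
The 3rd is G♯ and the 7th is D♯.
Counting 5 letters and 7 half steps from G♯ gives a perfect fifth.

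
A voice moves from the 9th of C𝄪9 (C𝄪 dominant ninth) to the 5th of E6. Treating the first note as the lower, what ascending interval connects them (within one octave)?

diminished 6th

C𝄪9 (C𝄪 dominant ninth) has D𝄪 as its 9th, and E6 has B as its 5th.
D𝄪 up to B is 7 semitones, a whole step narrower than a major sixth, so the interval is diminished.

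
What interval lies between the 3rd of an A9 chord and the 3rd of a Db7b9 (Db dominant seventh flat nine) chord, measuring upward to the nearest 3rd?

diminished 4th

The 3rd of A9 is C#; the 3rd of Db7b9 (Db dominant seventh flat nine) is F.
4 letter names make it a fourth; at 4 semitones (a half step narrower than perfect) the quality is diminished.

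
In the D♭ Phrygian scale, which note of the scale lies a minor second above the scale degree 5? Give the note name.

The scale is D♭ E𝄫 F♭ G♭ A♭ B𝄫 C♭.
The scale degree 5 is A♭; a minor second above that is B𝄫 — scale degree 6.

Bbb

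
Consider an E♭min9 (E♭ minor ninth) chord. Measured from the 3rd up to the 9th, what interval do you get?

major seventh

The chord tones of E♭ minor ninth are E♭, G♭, B♭, D♭, F.
3rd = G♭; 9th = F.
From G♭ to F is 11 semitones, exactly the major seventh.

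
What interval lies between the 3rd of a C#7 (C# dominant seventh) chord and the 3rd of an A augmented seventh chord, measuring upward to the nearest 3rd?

C#7 (C# dominant seventh) has E# as its 3rd, and A augmented seventh has C# as its 3rd.
From E# to C#: 8 semitones over a sixth = minor.

minor sixth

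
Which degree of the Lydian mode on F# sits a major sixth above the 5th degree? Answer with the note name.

A#

The scale is F# G# A# B# C# D# E#.
The 5th degree is C#; a major sixth above that is A# — scale degree 3.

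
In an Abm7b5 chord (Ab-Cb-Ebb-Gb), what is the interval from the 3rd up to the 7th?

perfect fifth

3rd = Cb; 7th = Gb.
Counting 5 letters and 7 half steps from Cb gives a perfect fifth.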